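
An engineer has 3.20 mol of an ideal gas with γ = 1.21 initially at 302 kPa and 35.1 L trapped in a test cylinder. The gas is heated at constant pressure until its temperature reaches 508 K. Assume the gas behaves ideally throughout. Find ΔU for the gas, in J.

13900 J

T₁ = P₁V₁/(nR) = 302×35.1/(3.20×8.314) = 398 K.
Isobaric: P stays 302 kPa; V/T = const ⇒ T₂ = 508 K, V₂ = 44.8 L.
For an ideal gas ΔU = nCvΔT with Cv = R/(γ−1) = 39.6 J/(mol·K).
ΔU = 3.20×39.6×(508−398) = 13900 J.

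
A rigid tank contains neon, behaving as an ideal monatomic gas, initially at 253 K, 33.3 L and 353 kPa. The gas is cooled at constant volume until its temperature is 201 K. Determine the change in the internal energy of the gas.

-3620 J

n = P₁V₁/(RT₁) = 353×33.3/(8.314×253) = 5.59 mol.
Isochoric: V stays 33.3 L; P/T = const ⇒ T₂ = 201 K, P₂ = 280 kPa.
For an ideal gas ΔU = nCvΔT with Cv = (3/2)R = 12.5 J/(mol·K).
ΔU = 5.59×12.5×(201−253) = -3620 J.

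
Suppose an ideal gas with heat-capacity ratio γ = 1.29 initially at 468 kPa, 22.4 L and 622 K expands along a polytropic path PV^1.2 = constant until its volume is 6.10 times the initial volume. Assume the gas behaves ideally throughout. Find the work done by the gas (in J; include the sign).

n = P₁V₁/(RT₁) = 468×22.4/(8.314×622) = 2.03 mol.
Polytropic n=1.2: T₂ = T₁(V₁/V₂)^(n−1) = 622×(0.164)^0.20 = 433 K; P₂ = P₁(V₁/V₂)^n = 53.4 kPa.
W = (P₁V₁−P₂V₂)/(n−1) = (468×22.4−53.4×137)/0.20 = 15900 J.

15900 J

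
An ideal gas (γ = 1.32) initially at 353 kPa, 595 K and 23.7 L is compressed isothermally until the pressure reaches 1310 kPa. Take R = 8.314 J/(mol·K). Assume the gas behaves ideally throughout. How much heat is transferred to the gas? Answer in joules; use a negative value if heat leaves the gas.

-11000 J

n = P₁V₁/(RT₁) = 353×23.7/(8.314×595) = 1.69 mol.
Isothermal: T stays 595 K; PV = const ⇒ V₂ = 6.39 L, P₂ = 1310 kPa.
ΔU = 0 (ideal gas, T constant).
W = nRT ln(V₂/V₁) = 1.69×8.314×595×ln(0.269) = -11000 J.
Q = ΔU + W = -11000 J.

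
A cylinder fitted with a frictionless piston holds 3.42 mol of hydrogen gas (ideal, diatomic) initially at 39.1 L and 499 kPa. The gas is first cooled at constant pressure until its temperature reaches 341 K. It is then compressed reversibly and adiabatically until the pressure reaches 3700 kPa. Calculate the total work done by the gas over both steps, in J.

T₁ = P₁V₁/(nR) = 499×39.1/(3.42×8.314) = 686 K.
Step 1 — Isobaric: P stays 499 kPa; V/T = const ⇒ T₂ = 341 K, V₂ = 19.4 L.
W = PΔV = 499×(19.4−39.1) kPa·L = -9810 J.
ΔU = nCvΔT = 3.42×20.8×(341−686) = -24500 J.
Q = ΔU + W = nCpΔT = -34400 J.
State after step 1: P = 499 kPa, V = 19.4 L, T = 341 K.
Step 2 — Adiabatic: T₂/T₁ = (P₂/P₁)^((γ−1)/γ) ⇒ T₂ = 341×(7.41)^0.286 = 604 K; V₂ = 4.65 L.
ΔU = nCvΔT = 3.42×20.8×(604−341) = 18700 J.
Q = 0 for an adiabatic process, so W = −ΔU = -18700 J.
Net over both steps: W = -28500 J, Q = -34400 J, ΔU = -5810 J.

-28500 J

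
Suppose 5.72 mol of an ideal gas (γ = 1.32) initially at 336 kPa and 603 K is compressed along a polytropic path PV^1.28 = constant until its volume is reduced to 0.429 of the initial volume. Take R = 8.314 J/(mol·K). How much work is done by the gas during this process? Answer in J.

-27400 J

V₁ = nRT₁/P₁ = 5.72×8.314×603/336 = 85.3 L.
Polytropic n=1.28: T₂ = T₁(V₁/V₂)^(n−1) = 603×(2.33)^0.28 = 764 K; P₂ = P₁(V₁/V₂)^n = 993 kPa.
W = (P₁V₁−P₂V₂)/(n−1) = (336×85.3−993×36.6)/0.28 = -27400 J.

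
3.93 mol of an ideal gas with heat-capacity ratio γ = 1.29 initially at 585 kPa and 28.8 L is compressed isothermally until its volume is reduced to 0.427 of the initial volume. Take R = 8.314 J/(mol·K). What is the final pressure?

1370 kPa

T₁ = P₁V₁/(nR) = 585×28.8/(3.93×8.314) = 516 K.
Isothermal: T stays 516 K; PV = const ⇒ V₂ = 12.3 L, P₂ = 1370 kPa.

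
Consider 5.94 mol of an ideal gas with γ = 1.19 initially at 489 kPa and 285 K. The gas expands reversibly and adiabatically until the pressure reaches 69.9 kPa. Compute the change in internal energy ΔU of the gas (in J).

V₁ = nRT₁/P₁ = 5.94×8.314×285/489 = 28.8 L.
Adiabatic: T₂/T₁ = (P₂/P₁)^((γ−1)/γ) ⇒ T₂ = 285×(0.143)^0.160 = 209 K; V₂ = 148 L.
For an ideal gas ΔU = nCvΔT with Cv = R/(γ−1) = 43.8 J/(mol·K).
ΔU = 5.94×43.8×(209−285) = -19800 J.

-19800 J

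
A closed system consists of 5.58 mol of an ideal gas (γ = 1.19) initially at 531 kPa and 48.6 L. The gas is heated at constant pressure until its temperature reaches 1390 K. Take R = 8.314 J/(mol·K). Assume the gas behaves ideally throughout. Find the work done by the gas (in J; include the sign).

T₁ = P₁V₁/(nR) = 531×48.6/(5.58×8.314) = 556 K.
Isobaric: P stays 531 kPa; V/T = const ⇒ T₂ = 1390 K, V₂ = 121 L.
W = PΔV = 531×(121−48.6) kPa·L = 38700 J.

38700 J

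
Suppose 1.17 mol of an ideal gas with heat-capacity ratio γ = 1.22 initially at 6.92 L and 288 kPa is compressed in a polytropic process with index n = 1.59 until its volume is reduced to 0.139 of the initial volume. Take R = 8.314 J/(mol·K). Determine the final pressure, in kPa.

6640 kPa

T₁ = P₁V₁/(nR) = 288×6.92/(1.17×8.314) = 205 K.
Polytropic n=1.59: T₂ = T₁(V₁/V₂)^(n−1) = 205×(7.19)^0.59 = 656 K; P₂ = P₁(V₁/V₂)^n = 6640 kPa.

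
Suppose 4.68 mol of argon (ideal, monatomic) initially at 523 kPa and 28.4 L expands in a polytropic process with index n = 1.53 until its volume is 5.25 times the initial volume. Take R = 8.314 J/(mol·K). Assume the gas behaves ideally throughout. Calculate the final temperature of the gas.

159 K

T₁ = P₁V₁/(nR) = 523×28.4/(4.68×8.314) = 382 K.
Polytropic n=1.53: T₂ = T₁(V₁/V₂)^(n−1) = 382×(0.190)^0.53 = 159 K; P₂ = P₁(V₁/V₂)^n = 41.4 kPa.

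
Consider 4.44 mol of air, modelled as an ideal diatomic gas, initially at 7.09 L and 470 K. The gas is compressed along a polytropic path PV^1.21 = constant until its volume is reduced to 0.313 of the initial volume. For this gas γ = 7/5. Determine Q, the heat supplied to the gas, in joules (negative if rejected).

-10800 J

P₁ = nRT₁/V₁ = 4.44×8.314×470/7.09 = 2450 kPa.
Polytropic n=1.21: T₂ = T₁(V₁/V₂)^(n−1) = 470×(3.19)^0.21 = 600 K; P₂ = P₁(V₁/V₂)^n = 9980 kPa.
W = (P₁V₁−P₂V₂)/(n−1) = (2450×7.09−9980×2.22)/0.21 = -22800 J.
ΔU = nCvΔT = 4.44×20.8×(600−470) = 12000 J.
Q = ΔU + W = -10800 J.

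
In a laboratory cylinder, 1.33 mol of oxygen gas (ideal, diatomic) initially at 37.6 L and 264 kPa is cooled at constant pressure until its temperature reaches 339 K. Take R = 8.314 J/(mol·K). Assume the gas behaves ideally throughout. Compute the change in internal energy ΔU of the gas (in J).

T₁ = P₁V₁/(nR) = 264×37.6/(1.33×8.314) = 898 K.
Isobaric: P stays 264 kPa; V/T = const ⇒ T₂ = 339 K, V₂ = 14.2 L.
For an ideal gas ΔU = nCvΔT with Cv = (5/2)R = 20.8 J/(mol·K).
ΔU = 1.33×20.8×(339−898) = -15400 J.

-15400 J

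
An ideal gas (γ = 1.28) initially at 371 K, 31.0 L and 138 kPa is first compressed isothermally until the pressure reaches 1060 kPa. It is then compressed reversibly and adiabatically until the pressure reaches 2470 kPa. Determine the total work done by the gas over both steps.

-11800 J

n = P₁V₁/(RT₁) = 138×31.0/(8.314×371) = 1.39 mol.
Step 1 — Isothermal: T stays 371 K; PV = const ⇒ V₂ = 4.04 L, P₂ = 1060 kPa.
ΔU = 0 (ideal gas, T constant).
W = nRT ln(V₂/V₁) = 1.39×8.314×371×ln(0.130) = -8720 J.
Q = ΔU + W = -8720 J.
State after step 1: P = 1060 kPa, V = 4.04 L, T = 371 K.
Step 2 — Adiabatic: T₂/T₁ = (P₂/P₁)^((γ−1)/γ) ⇒ T₂ = 371×(2.33)^0.219 = 446 K; V₂ = 2.08 L.
ΔU = nCvΔT = 1.39×29.7×(446−371) = 3110 J.
Q = 0 for an adiabatic process, so W = −ΔU = -3110 J.
Net over both steps: W = -11800 J, Q = -8720 J, ΔU = 3110 J.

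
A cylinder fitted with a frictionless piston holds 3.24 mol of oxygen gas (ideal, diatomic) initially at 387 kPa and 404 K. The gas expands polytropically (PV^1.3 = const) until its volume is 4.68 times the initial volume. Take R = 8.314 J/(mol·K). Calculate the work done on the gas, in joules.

-13400 J

V₁ = nRT₁/P₁ = 3.24×8.314×404/387 = 28.1 L.
Polytropic n=1.3: T₂ = T₁(V₁/V₂)^(n−1) = 404×(0.214)^0.30 = 254 K; P₂ = P₁(V₁/V₂)^n = 52.0 kPa.
W = (P₁V₁−P₂V₂)/(n−1) = (387×28.1−52.0×132)/0.30 = 13400 J.
Work done on the gas = −W_by = -13400 J.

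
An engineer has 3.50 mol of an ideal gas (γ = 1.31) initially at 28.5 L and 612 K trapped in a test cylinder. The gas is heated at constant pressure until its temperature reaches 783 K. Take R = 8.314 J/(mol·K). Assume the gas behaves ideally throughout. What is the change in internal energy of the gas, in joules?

16100 J

P₁ = nRT₁/V₁ = 3.50×8.314×612/28.5 = 625 kPa.
Isobaric: P stays 625 kPa; V/T = const ⇒ T₂ = 783 K, V₂ = 36.5 L.
For an ideal gas ΔU = nCvΔT with Cv = R/(γ−1) = 26.8 J/(mol·K).
ΔU = 3.50×26.8×(783−612) = 16100 J.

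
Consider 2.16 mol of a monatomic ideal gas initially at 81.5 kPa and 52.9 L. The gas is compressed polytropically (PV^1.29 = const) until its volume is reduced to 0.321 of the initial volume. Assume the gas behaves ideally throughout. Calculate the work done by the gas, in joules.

-5800 J

T₁ = P₁V₁/(nR) = 81.5×52.9/(2.16×8.314) = 240 K.
Polytropic n=1.29: T₂ = T₁(V₁/V₂)^(n−1) = 240×(3.12)^0.29 = 334 K; P₂ = P₁(V₁/V₂)^n = 353 kPa.
W = (P₁V₁−P₂V₂)/(n−1) = (81.5×52.9−353×17.0)/0.29 = -5800 J.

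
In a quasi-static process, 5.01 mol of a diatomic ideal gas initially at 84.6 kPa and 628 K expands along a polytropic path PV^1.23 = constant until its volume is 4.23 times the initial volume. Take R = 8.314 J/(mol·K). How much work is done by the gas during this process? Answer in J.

32100 J

V₁ = nRT₁/P₁ = 5.01×8.314×628/84.6 = 309 L.
Polytropic n=1.23: T₂ = T₁(V₁/V₂)^(n−1) = 628×(0.236)^0.23 = 451 K; P₂ = P₁(V₁/V₂)^n = 14.4 kPa.
W = (P₁V₁−P₂V₂)/(n−1) = (84.6×309−14.4×1310)/0.23 = 32100 J.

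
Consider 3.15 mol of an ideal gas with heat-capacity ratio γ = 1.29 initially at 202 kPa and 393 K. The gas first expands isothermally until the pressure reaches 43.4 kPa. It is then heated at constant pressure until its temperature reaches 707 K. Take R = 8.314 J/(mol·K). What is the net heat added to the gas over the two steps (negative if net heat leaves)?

V₁ = nRT₁/P₁ = 3.15×8.314×393/202 = 51.0 L.
Step 1 — Isothermal: T stays 393 K; PV = const ⇒ V₂ = 237 L, P₂ = 43.4 kPa.
ΔU = 0 (ideal gas, T constant).
W = nRT ln(V₂/V₁) = 3.15×8.314×393×ln(4.65) = 15800 J.
Q = ΔU + W = 15800 J.
State after step 1: P = 43.4 kPa, V = 237 L, T = 393 K.
Step 2 — Isobaric: P stays 43.4 kPa; V/T = const ⇒ T₂ = 707 K, V₂ = 427 L.
W = PΔV = 43.4×(427−237) kPa·L = 8220 J.
ΔU = nCvΔT = 3.15×28.7×(707−393) = 28400 J.
Q = ΔU + W = nCpΔT = 36600 J.
Net over both steps: W = 24100 J, Q = 52400 J, ΔU = 28400 J.

52400 J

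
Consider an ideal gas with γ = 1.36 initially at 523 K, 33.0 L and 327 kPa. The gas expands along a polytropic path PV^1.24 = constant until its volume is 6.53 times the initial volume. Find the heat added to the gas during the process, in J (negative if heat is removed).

n = P₁V₁/(RT₁) = 327×33.0/(8.314×523) = 2.48 mol.
Polytropic n=1.24: T₂ = T₁(V₁/V₂)^(n−1) = 523×(0.153)^0.24 = 333 K; P₂ = P₁(V₁/V₂)^n = 31.9 kPa.
W = (P₁V₁−P₂V₂)/(n−1) = (327×33.0−31.9×215)/0.24 = 16300 J.
ΔU = nCvΔT = 2.48×23.1×(333−523) = -10900 J.
Q = ΔU + W = 5430 J.

5430 J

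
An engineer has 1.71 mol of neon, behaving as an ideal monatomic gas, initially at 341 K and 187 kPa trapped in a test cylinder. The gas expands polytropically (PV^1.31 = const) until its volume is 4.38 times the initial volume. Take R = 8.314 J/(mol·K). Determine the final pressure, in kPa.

27.0 kPa

V₁ = nRT₁/P₁ = 1.71×8.314×341/187 = 25.9 L.
Polytropic n=1.31: T₂ = T₁(V₁/V₂)^(n−1) = 341×(0.228)^0.31 = 216 K; P₂ = P₁(V₁/V₂)^n = 27.0 kPa.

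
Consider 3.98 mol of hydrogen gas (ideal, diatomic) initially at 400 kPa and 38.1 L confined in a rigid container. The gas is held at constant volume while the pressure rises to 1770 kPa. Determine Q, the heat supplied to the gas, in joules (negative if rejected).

T₁ = P₁V₁/(nR) = 400×38.1/(3.98×8.314) = 461 K.
Isochoric: V stays 38.1 L; P/T = const ⇒ T₂ = 2040 K, P₂ = 1770 kPa.
W = 0 (no volume change).
ΔU = nCvΔT = 3.98×20.8×(2040−461) = 130000 J.
Q = ΔU = 130000 J.

130000 J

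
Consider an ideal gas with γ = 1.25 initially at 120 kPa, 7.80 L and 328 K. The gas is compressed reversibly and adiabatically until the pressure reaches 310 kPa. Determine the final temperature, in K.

Adiabatic: T₂/T₁ = (P₂/P₁)^((γ−1)/γ) ⇒ T₂ = 328×(2.58)^0.200 = 397 K; V₂ = 3.65 L.

397 K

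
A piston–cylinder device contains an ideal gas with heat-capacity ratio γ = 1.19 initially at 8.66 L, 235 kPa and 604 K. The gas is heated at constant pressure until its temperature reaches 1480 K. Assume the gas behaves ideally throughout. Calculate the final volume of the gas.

Isobaric: P stays 235 kPa; V/T = const ⇒ T₂ = 1480 K, V₂ = 21.2 L.

21.2 L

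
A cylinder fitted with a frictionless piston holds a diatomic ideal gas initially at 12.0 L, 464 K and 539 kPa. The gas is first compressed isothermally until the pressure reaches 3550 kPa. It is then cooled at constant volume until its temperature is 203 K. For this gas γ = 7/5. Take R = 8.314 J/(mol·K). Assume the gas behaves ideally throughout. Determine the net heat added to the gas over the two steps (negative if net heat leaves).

-21300 J

n = P₁V₁/(RT₁) = 539×12.0/(8.314×464) = 1.68 mol.
Step 1 — Isothermal: T stays 464 K; PV = const ⇒ V₂ = 1.82 L, P₂ = 3550 kPa.
ΔU = 0 (ideal gas, T constant).
W = nRT ln(V₂/V₁) = 1.68×8.314×464×ln(0.152) = -12200 J.
Q = ΔU + W = -12200 J.
State after step 1: P = 3550 kPa, V = 1.82 L, T = 464 K.
Step 2 — Isochoric: V stays 1.82 L; P/T = const ⇒ T₂ = 203 K, P₂ = 1550 kPa.
W = 0 (no volume change).
ΔU = nCvΔT = 1.68×20.8×(203−464) = -9100 J.
Q = ΔU = -9100 J.
Net over both steps: W = -12200 J, Q = -21300 J, ΔU = -9100 J.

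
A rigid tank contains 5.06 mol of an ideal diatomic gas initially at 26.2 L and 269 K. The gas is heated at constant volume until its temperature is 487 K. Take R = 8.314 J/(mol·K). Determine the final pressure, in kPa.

782 kPa

P₁ = nRT₁/V₁ = 5.06×8.314×269/26.2 = 432 kPa.
Isochoric: V stays 26.2 L; P/T = const ⇒ T₂ = 487 K, P₂ = 782 kPa.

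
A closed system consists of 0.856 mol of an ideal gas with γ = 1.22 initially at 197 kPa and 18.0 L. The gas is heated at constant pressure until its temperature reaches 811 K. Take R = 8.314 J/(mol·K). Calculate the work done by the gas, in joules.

2230 J

T₁ = P₁V₁/(nR) = 197×18.0/(0.856×8.314) = 498 K.
Isobaric: P stays 197 kPa; V/T = const ⇒ T₂ = 811 K, V₂ = 29.3 L.
W = PΔV = 197×(29.3−18.0) kPa·L = 2230 J.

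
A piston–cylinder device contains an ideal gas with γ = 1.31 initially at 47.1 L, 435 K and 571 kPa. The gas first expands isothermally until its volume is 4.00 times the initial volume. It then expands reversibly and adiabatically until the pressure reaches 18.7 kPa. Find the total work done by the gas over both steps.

n = P₁V₁/(RT₁) = 571×47.1/(8.314×435) = 7.44 mol.
Step 1 — Isothermal: T stays 435 K; PV = const ⇒ V₂ = 188 L, P₂ = 143 kPa.
ΔU = 0 (ideal gas, T constant).
W = nRT ln(V₂/V₁) = 7.44×8.314×435×ln(4.00) = 37300 J.
Q = ΔU + W = 37300 J.
State after step 1: P = 143 kPa, V = 188 L, T = 435 K.
Step 2 — Adiabatic: T₂/T₁ = (P₂/P₁)^((γ−1)/γ) ⇒ T₂ = 435×(0.131)^0.237 = 269 K; V₂ = 889 L.
ΔU = nCvΔT = 7.44×26.8×(269−435) = -33100 J.
Q = 0 for an adiabatic process, so W = −ΔU = 33100 J.
Net over both steps: W = 70400 J, Q = 37300 J, ΔU = -33100 J.

70400 J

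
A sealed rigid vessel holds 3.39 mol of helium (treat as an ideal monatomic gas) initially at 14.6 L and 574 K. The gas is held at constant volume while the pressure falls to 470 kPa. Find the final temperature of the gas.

P₁ = nRT₁/V₁ = 3.39×8.314×574/14.6 = 1110 kPa.
Isochoric: V stays 14.6 L; P/T = const ⇒ T₂ = 243 K, P₂ = 470 kPa.

243 K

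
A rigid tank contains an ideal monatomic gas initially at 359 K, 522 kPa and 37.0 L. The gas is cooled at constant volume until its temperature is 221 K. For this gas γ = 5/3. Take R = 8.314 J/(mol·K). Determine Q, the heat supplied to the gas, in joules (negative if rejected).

n = P₁V₁/(RT₁) = 522×37.0/(8.314×359) = 6.47 mol.
Isochoric: V stays 37.0 L; P/T = const ⇒ T₂ = 221 K, P₂ = 321 kPa.
W = 0 (no volume change).
ΔU = nCvΔT = 6.47×12.5×(221−359) = -11100 J.
Q = ΔU = -11100 J.

-11100 J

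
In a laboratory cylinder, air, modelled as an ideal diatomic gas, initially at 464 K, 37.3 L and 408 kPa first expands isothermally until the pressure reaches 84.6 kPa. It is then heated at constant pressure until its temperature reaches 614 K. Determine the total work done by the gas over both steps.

28900 J

n = P₁V₁/(RT₁) = 408×37.3/(8.314×464) = 3.94 mol.
Step 1 — Isothermal: T stays 464 K; PV = const ⇒ V₂ = 180 L, P₂ = 84.6 kPa.
ΔU = 0 (ideal gas, T constant).
W = nRT ln(V₂/V₁) = 3.94×8.314×464×ln(4.82) = 23900 J.
Q = ΔU + W = 23900 J.
State after step 1: P = 84.6 kPa, V = 180 L, T = 464 K.
Step 2 — Isobaric: P stays 84.6 kPa; V/T = const ⇒ T₂ = 614 K, V₂ = 238 L.
W = PΔV = 84.6×(238−180) kPa·L = 4920 J.
ΔU = nCvΔT = 3.94×20.8×(614−464) = 12300 J.
Q = ΔU + W = nCpΔT = 17200 J.
Net over both steps: W = 28900 J, Q = 41200 J, ΔU = 12300 J.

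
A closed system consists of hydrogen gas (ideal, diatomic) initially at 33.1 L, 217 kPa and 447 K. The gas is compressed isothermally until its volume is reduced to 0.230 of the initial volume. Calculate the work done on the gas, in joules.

n = P₁V₁/(RT₁) = 217×33.1/(8.314×447) = 1.93 mol.
Isothermal: T stays 447 K; PV = const ⇒ V₂ = 7.61 L, P₂ = 943 kPa.
W = nRT ln(V₂/V₁) = 1.93×8.314×447×ln(0.230) = -10600 J.
Work done on the gas = −W_by = 10600 J.

10600 J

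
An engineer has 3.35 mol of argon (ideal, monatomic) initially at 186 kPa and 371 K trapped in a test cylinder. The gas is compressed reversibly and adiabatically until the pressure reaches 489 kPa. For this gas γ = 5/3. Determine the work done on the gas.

V₁ = nRT₁/P₁ = 3.35×8.314×371/186 = 55.6 L.
Adiabatic: T₂/T₁ = (P₂/P₁)^((γ−1)/γ) ⇒ T₂ = 371×(2.63)^0.400 = 546 K; V₂ = 31.1 L.
ΔU = nCvΔT = 3.35×12.5×(546−371) = 7320 J.
Q = 0 for an adiabatic process, so W = −ΔU = -7320 J.
Work done on the gas = −W_by = 7320 J.

7320 J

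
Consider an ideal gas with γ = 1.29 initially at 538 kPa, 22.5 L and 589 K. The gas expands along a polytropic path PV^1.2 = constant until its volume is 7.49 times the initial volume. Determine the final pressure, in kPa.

48.0 kPa

Polytropic n=1.2: T₂ = T₁(V₁/V₂)^(n−1) = 589×(0.134)^0.20 = 394 K; P₂ = P₁(V₁/V₂)^n = 48.0 kPa.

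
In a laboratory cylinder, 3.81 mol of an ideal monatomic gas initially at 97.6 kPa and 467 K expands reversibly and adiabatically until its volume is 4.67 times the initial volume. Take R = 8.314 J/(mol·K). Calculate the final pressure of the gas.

V₁ = nRT₁/P₁ = 3.81×8.314×467/97.6 = 152 L.
Adiabatic: TV^(γ−1) = const ⇒ T₂ = 467×(0.214)^0.667 = 167 K; PV^γ = const ⇒ P₂ = 7.48 kPa.

7.48 kPa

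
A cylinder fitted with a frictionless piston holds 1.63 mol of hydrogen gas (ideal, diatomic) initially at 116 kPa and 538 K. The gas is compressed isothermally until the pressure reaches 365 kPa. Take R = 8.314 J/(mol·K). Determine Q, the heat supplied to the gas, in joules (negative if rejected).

V₁ = nRT₁/P₁ = 1.63×8.314×538/116 = 62.9 L.
Isothermal: T stays 538 K; PV = const ⇒ V₂ = 20.0 L, P₂ = 365 kPa.
ΔU = 0 (ideal gas, T constant).
W = nRT ln(V₂/V₁) = 1.63×8.314×538×ln(0.318) = -8360 J.
Q = ΔU + W = -8360 J.

-8360 J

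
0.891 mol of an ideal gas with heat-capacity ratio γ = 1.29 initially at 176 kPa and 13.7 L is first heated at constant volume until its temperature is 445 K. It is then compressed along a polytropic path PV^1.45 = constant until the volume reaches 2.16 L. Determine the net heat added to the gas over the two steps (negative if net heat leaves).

T₁ = P₁V₁/(nR) = 176×13.7/(0.891×8.314) = 325 K.
Step 1 — Isochoric: V stays 13.7 L; P/T = const ⇒ T₂ = 445 K, P₂ = 241 kPa.
W = 0 (no volume change).
ΔU = nCvΔT = 0.891×28.7×(445−325) = 3050 J.
Q = ΔU = 3050 J.
State after step 1: P = 241 kPa, V = 13.7 L, T = 445 K.
Step 2 — Polytropic n=1.45: T₂ = T₁(V₁/V₂)^(n−1) = 445×(6.34)^0.45 = 1020 K; P₂ = P₁(V₁/V₂)^n = 3500 kPa.
W = (P₁V₁−P₂V₂)/(n−1) = (241×13.7−3500×2.16)/0.45 = -9500 J.
ΔU = nCvΔT = 0.891×28.7×(1020−445) = 14700 J.
Q = ΔU + W = 5240 J.
Net over both steps: W = -9500 J, Q = 8290 J, ΔU = 17800 J.

8290 J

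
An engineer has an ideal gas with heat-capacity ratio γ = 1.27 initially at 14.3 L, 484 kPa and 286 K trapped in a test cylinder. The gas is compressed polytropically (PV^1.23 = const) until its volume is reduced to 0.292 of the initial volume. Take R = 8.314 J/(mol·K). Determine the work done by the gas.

n = P₁V₁/(RT₁) = 484×14.3/(8.314×286) = 2.91 mol.
Polytropic n=1.23: T₂ = T₁(V₁/V₂)^(n−1) = 286×(3.42)^0.23 = 380 K; P₂ = P₁(V₁/V₂)^n = 2200 kPa.
W = (P₁V₁−P₂V₂)/(n−1) = (484×14.3−2200×4.18)/0.23 = -9850 J.

-9850 J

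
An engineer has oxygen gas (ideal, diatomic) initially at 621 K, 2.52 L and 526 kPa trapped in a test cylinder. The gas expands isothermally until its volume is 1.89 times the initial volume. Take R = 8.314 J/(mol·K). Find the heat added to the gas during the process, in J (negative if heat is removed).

n = P₁V₁/(RT₁) = 526×2.52/(8.314×621) = 0.257 mol.
Isothermal: T stays 621 K; PV = const ⇒ V₂ = 4.76 L, P₂ = 278 kPa.
ΔU = 0 (ideal gas, T constant).
W = nRT ln(V₂/V₁) = 0.257×8.314×621×ln(1.89) = 844 J.
Q = ΔU + W = 844 J.

844 J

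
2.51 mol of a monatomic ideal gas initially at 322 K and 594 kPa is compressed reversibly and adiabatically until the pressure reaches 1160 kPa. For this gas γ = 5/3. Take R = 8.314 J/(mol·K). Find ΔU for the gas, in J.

3090 J

V₁ = nRT₁/P₁ = 2.51×8.314×322/594 = 11.3 L.
Adiabatic: T₂/T₁ = (P₂/P₁)^((γ−1)/γ) ⇒ T₂ = 322×(1.95)^0.400 = 421 K; V₂ = 7.57 L.
For an ideal gas ΔU = nCvΔT with Cv = (3/2)R = 12.5 J/(mol·K).
ΔU = 2.51×12.5×(421−322) = 3090 J.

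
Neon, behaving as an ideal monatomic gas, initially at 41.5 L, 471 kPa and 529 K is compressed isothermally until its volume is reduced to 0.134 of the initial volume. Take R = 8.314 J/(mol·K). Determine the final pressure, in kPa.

3510 kPa

Isothermal: T stays 529 K; PV = const ⇒ V₂ = 5.56 L, P₂ = 3510 kPa.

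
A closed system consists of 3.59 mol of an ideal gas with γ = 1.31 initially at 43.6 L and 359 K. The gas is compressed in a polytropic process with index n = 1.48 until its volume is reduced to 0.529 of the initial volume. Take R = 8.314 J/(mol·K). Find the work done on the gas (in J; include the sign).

7980 J

P₁ = nRT₁/V₁ = 3.59×8.314×359/43.6 = 246 kPa.
Polytropic n=1.48: T₂ = T₁(V₁/V₂)^(n−1) = 359×(1.89)^0.48 = 487 K; P₂ = P₁(V₁/V₂)^n = 631 kPa.
W = (P₁V₁−P₂V₂)/(n−1) = (246×43.6−631×23.1)/0.48 = -7980 J.
Work done on the gas = −W_by = 7980 J.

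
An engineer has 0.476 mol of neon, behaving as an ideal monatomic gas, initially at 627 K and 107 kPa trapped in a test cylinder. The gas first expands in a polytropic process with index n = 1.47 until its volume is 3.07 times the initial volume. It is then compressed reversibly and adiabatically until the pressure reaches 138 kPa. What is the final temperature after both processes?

V₁ = nRT₁/P₁ = 0.476×8.314×627/107 = 23.2 L.
Step 1 — Polytropic n=1.47: T₂ = T₁(V₁/V₂)^(n−1) = 627×(0.326)^0.47 = 370 K; P₂ = P₁(V₁/V₂)^n = 20.6 kPa.
W = (P₁V₁−P₂V₂)/(n−1) = (107×23.2−20.6×71.2)/0.47 = 2160 J.
ΔU = nCvΔT = 0.476×12.5×(370−627) = -1530 J.
Q = ΔU + W = 638 J.
State after step 1: P = 20.6 kPa, V = 71.2 L, T = 370 K.
Step 2 — Adiabatic: T₂/T₁ = (P₂/P₁)^((γ−1)/γ) ⇒ T₂ = 370×(6.71)^0.400 = 792 K; V₂ = 22.7 L.
ΔU = nCvΔT = 0.476×12.5×(792−370) = 2510 J.
Q = 0 for an adiabatic process, so W = −ΔU = -2510 J.
Net over both steps: W = -344 J, Q = 638 J, ΔU = 982 J.

792 K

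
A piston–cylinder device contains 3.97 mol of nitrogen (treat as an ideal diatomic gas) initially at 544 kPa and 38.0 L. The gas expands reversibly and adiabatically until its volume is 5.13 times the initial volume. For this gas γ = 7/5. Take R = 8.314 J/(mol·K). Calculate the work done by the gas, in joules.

24800 J

T₁ = P₁V₁/(nR) = 544×38.0/(3.97×8.314) = 626 K.
Adiabatic: TV^(γ−1) = const ⇒ T₂ = 626×(0.195)^0.400 = 326 K; PV^γ = const ⇒ P₂ = 55.1 kPa.
ΔU = nCvΔT = 3.97×20.8×(326−626) = -24800 J.
Q = 0 for an adiabatic process, so W = −ΔU = 24800 J.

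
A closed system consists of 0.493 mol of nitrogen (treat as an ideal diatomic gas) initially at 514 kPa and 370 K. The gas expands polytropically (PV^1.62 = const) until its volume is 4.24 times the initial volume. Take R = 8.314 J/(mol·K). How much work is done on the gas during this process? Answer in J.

V₁ = nRT₁/P₁ = 0.493×8.314×370/514 = 2.95 L.
Polytropic n=1.62: T₂ = T₁(V₁/V₂)^(n−1) = 370×(0.236)^0.62 = 151 K; P₂ = P₁(V₁/V₂)^n = 49.5 kPa.
W = (P₁V₁−P₂V₂)/(n−1) = (514×2.95−49.5×12.5)/0.62 = 1450 J.
Work done on the gas = −W_by = -1450 J.

-1450 J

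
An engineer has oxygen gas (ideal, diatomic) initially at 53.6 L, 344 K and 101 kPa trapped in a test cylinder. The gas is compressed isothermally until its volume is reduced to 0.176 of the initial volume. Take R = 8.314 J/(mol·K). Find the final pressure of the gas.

Isothermal: T stays 344 K; PV = const ⇒ V₂ = 9.43 L, P₂ = 574 kPa.

574 kPa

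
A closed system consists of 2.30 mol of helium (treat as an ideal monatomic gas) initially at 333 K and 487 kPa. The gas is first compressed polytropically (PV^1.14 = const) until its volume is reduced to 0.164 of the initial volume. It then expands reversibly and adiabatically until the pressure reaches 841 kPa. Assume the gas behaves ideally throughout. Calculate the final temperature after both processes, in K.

234 K

V₁ = nRT₁/P₁ = 2.30×8.314×333/487 = 13.1 L.
Step 1 — Polytropic n=1.14: T₂ = T₁(V₁/V₂)^(n−1) = 333×(6.10)^0.14 = 429 K; P₂ = P₁(V₁/V₂)^n = 3820 kPa.
W = (P₁V₁−P₂V₂)/(n−1) = (487×13.1−3820×2.14)/0.14 = -13100 J.
ΔU = nCvΔT = 2.30×12.5×(429−333) = 2750 J.
Q = ΔU + W = -10300 J.
State after step 1: P = 3820 kPa, V = 2.14 L, T = 429 K.
Step 2 — Adiabatic: T₂/T₁ = (P₂/P₁)^((γ−1)/γ) ⇒ T₂ = 429×(0.220)^0.400 = 234 K; V₂ = 5.32 L.
ΔU = nCvΔT = 2.30×12.5×(234−429) = -5590 J.
Q = 0 for an adiabatic process, so W = −ΔU = 5590 J.
Net over both steps: W = -7510 J, Q = -10300 J, ΔU = -2840 J.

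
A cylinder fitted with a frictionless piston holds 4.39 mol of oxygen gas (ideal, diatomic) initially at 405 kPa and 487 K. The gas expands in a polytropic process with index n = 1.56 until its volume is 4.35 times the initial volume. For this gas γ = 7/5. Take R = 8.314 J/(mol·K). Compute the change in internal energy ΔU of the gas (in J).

-24900 J

V₁ = nRT₁/P₁ = 4.39×8.314×487/405 = 43.9 L.
Polytropic n=1.56: T₂ = T₁(V₁/V₂)^(n−1) = 487×(0.230)^0.56 = 214 K; P₂ = P₁(V₁/V₂)^n = 40.9 kPa.
For an ideal gas ΔU = nCvΔT with Cv = (5/2)R = 20.8 J/(mol·K).
ΔU = 4.39×20.8×(214−487) = -24900 J.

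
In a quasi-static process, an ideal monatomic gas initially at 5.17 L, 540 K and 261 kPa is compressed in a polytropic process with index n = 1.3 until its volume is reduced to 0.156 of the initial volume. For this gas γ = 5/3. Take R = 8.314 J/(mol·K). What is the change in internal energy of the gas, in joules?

n = P₁V₁/(RT₁) = 261×5.17/(8.314×540) = 0.301 mol.
Polytropic n=1.3: T₂ = T₁(V₁/V₂)^(n−1) = 540×(6.41)^0.30 = 943 K; P₂ = P₁(V₁/V₂)^n = 2920 kPa.
For an ideal gas ΔU = nCvΔT with Cv = (3/2)R = 12.5 J/(mol·K).
ΔU = 0.301×12.5×(943−540) = 1510 J.

1510 J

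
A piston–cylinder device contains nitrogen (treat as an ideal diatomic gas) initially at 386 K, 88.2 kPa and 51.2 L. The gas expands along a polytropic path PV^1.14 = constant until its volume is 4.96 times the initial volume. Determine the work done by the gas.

6480 J

n = P₁V₁/(RT₁) = 88.2×51.2/(8.314×386) = 1.41 mol.
Polytropic n=1.14: T₂ = T₁(V₁/V₂)^(n−1) = 386×(0.202)^0.14 = 308 K; P₂ = P₁(V₁/V₂)^n = 14.2 kPa.
W = (P₁V₁−P₂V₂)/(n−1) = (88.2×51.2−14.2×254)/0.14 = 6480 J.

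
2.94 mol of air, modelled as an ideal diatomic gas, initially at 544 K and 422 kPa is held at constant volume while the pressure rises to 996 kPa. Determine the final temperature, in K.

1280 K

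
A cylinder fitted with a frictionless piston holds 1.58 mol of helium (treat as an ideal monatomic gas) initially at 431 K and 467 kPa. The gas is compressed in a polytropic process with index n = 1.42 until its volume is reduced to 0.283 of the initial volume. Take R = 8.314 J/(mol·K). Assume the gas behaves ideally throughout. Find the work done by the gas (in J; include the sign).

-9430 J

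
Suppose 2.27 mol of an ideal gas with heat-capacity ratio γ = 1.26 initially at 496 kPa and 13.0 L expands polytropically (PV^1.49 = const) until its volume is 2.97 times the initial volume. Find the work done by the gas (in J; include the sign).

T₁ = P₁V₁/(nR) = 496×13.0/(2.27×8.314) = 342 K.
Polytropic n=1.49: T₂ = T₁(V₁/V₂)^(n−1) = 342×(0.337)^0.49 = 200 K; P₂ = P₁(V₁/V₂)^n = 98.0 kPa.
W = (P₁V₁−P₂V₂)/(n−1) = (496×13.0−98.0×38.6)/0.49 = 5440 J.

5440 J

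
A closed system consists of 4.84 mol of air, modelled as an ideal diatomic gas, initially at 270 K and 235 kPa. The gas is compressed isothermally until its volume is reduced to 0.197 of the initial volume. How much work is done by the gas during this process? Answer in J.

V₁ = nRT₁/P₁ = 4.84×8.314×270/235 = 46.2 L.
Isothermal: T stays 270 K; PV = const ⇒ V₂ = 9.11 L, P₂ = 1190 kPa.
W = nRT ln(V₂/V₁) = 4.84×8.314×270×ln(0.197) = -17700 J.

-17700 J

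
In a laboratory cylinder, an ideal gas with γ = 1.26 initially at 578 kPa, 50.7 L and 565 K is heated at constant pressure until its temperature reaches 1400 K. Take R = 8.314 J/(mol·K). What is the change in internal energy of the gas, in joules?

n = P₁V₁/(RT₁) = 578×50.7/(8.314×565) = 6.24 mol.
Isobaric: P stays 578 kPa; V/T = const ⇒ T₂ = 1400 K, V₂ = 126 L.
For an ideal gas ΔU = nCvΔT with Cv = R/(γ−1) = 32.0 J/(mol·K).
ΔU = 6.24×32.0×(1400−565) = 167000 J.

167000 J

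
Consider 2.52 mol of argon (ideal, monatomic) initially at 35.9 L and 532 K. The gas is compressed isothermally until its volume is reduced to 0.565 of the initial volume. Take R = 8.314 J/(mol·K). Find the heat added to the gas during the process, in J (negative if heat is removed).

P₁ = nRT₁/V₁ = 2.52×8.314×532/35.9 = 310 kPa.
Isothermal: T stays 532 K; PV = const ⇒ V₂ = 20.3 L, P₂ = 550 kPa.
ΔU = 0 (ideal gas, T constant).
W = nRT ln(V₂/V₁) = 2.52×8.314×532×ln(0.565) = -6360 J.
Q = ΔU + W = -6360 J.

-6360 J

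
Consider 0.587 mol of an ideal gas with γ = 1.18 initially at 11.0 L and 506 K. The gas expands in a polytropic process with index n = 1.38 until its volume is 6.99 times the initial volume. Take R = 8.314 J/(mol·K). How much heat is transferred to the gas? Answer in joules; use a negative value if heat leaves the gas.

-3770 J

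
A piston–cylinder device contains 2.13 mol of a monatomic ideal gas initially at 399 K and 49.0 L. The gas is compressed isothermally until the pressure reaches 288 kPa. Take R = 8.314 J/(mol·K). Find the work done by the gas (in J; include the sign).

P₁ = nRT₁/V₁ = 2.13×8.314×399/49.0 = 144 kPa.
Isothermal: T stays 399 K; PV = const ⇒ V₂ = 24.5 L, P₂ = 288 kPa.
W = nRT ln(V₂/V₁) = 2.13×8.314×399×ln(0.501) = -4890 J.

-4890 J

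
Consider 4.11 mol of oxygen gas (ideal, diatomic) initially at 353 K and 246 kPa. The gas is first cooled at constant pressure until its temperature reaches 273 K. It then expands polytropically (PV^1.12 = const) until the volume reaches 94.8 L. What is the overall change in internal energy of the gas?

-9260 J

V₁ = nRT₁/P₁ = 4.11×8.314×353/246 = 49.0 L.
Step 1 — Isobaric: P stays 246 kPa; V/T = const ⇒ T₂ = 273 K, V₂ = 37.9 L.
W = PΔV = 246×(37.9−49.0) kPa·L = -2730 J.
ΔU = nCvΔT = 4.11×20.8×(273−353) = -6830 J.
Q = ΔU + W = nCpΔT = -9570 J.
State after step 1: P = 246 kPa, V = 37.9 L, T = 273 K.
Step 2 — Polytropic n=1.12: T₂ = T₁(V₁/V₂)^(n−1) = 273×(0.400)^0.12 = 245 K; P₂ = P₁(V₁/V₂)^n = 88.2 kPa.
W = (P₁V₁−P₂V₂)/(n−1) = (246×37.9−88.2×94.8)/0.12 = 8090 J.
ΔU = nCvΔT = 4.11×20.8×(245−273) = -2430 J.
Q = ΔU + W = 5670 J.
Net over both steps: W = 5360 J, Q = -3900 J, ΔU = -9260 J.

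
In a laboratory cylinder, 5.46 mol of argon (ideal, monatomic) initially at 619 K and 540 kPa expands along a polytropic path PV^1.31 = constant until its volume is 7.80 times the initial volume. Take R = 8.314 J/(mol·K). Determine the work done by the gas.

42700 J

V₁ = nRT₁/P₁ = 5.46×8.314×619/540 = 52.0 L.
Polytropic n=1.31: T₂ = T₁(V₁/V₂)^(n−1) = 619×(0.128)^0.31 = 327 K; P₂ = P₁(V₁/V₂)^n = 36.6 kPa.
W = (P₁V₁−P₂V₂)/(n−1) = (540×52.0−36.6×406)/0.31 = 42700 J.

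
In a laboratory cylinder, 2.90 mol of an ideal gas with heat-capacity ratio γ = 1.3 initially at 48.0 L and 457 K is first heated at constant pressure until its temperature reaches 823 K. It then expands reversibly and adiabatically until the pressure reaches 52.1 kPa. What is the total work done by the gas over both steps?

P₁ = nRT₁/V₁ = 2.90×8.314×457/48.0 = 230 kPa.
Step 1 — Isobaric: P stays 230 kPa; V/T = const ⇒ T₂ = 823 K, V₂ = 86.4 L.
W = PΔV = 230×(86.4−48.0) kPa·L = 8820 J.
ΔU = nCvΔT = 2.90×27.7×(823−457) = 29400 J.
Q = ΔU + W = nCpΔT = 38200 J.
State after step 1: P = 230 kPa, V = 86.4 L, T = 823 K.
Step 2 — Adiabatic: T₂/T₁ = (P₂/P₁)^((γ−1)/γ) ⇒ T₂ = 823×(0.227)^0.231 = 584 K; V₂ = 270 L.
ΔU = nCvΔT = 2.90×27.7×(584−823) = -19200 J.
Q = 0 for an adiabatic process, so W = −ΔU = 19200 J.
Net over both steps: W = 28000 J, Q = 38200 J, ΔU = 10200 J.

28000 J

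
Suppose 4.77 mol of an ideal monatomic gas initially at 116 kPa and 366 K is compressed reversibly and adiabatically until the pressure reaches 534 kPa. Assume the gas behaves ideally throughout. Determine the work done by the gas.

V₁ = nRT₁/P₁ = 4.77×8.314×366/116 = 125 L.
Adiabatic: T₂/T₁ = (P₂/P₁)^((γ−1)/γ) ⇒ T₂ = 366×(4.60)^0.400 = 674 K; V₂ = 50.1 L.
ΔU = nCvΔT = 4.77×12.5×(674−366) = 18300 J.
Q = 0 for an adiabatic process, so W = −ΔU = -18300 J.

-18300 J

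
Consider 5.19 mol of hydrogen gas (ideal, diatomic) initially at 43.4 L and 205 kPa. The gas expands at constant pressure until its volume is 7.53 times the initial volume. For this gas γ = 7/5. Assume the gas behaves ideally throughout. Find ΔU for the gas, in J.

145000 J

T₁ = P₁V₁/(nR) = 205×43.4/(5.19×8.314) = 206 K.
Isobaric: P stays 205 kPa; V/T = const ⇒ T₂ = 1550 K, V₂ = 327 L.
For an ideal gas ΔU = nCvΔT with Cv = (5/2)R = 20.8 J/(mol·K).
ΔU = 5.19×20.8×(1550−206) = 145000 J.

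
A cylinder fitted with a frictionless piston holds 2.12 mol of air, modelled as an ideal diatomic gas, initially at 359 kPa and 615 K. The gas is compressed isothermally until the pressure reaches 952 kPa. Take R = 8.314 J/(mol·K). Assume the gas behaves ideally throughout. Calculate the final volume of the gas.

11.4 L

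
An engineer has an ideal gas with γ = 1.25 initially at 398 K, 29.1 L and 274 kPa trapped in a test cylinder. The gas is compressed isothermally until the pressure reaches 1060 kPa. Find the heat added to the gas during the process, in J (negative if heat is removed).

-10800 J

n = P₁V₁/(RT₁) = 274×29.1/(8.314×398) = 2.41 mol.
Isothermal: T stays 398 K; PV = const ⇒ V₂ = 7.52 L, P₂ = 1060 kPa.
ΔU = 0 (ideal gas, T constant).
W = nRT ln(V₂/V₁) = 2.41×8.314×398×ln(0.258) = -10800 J.
Q = ΔU + W = -10800 J.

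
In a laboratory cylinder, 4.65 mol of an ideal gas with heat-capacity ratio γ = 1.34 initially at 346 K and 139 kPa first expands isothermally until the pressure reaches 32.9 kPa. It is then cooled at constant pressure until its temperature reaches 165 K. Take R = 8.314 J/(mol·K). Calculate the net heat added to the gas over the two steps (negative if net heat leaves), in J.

-8300 J

V₁ = nRT₁/P₁ = 4.65×8.314×346/139 = 96.2 L.
Step 1 — Isothermal: T stays 346 K; PV = const ⇒ V₂ = 407 L, P₂ = 32.9 kPa.
ΔU = 0 (ideal gas, T constant).
W = nRT ln(V₂/V₁) = 4.65×8.314×346×ln(4.22) = 19300 J.
Q = ΔU + W = 19300 J.
State after step 1: P = 32.9 kPa, V = 407 L, T = 346 K.
Step 2 — Isobaric: P stays 32.9 kPa; V/T = const ⇒ T₂ = 165 K, V₂ = 194 L.
W = PΔV = 32.9×(194−407) kPa·L = -7000 J.
ΔU = nCvΔT = 4.65×24.5×(165−346) = -20600 J.
Q = ΔU + W = nCpΔT = -27600 J.
Net over both steps: W = 12300 J, Q = -8300 J, ΔU = -20600 J.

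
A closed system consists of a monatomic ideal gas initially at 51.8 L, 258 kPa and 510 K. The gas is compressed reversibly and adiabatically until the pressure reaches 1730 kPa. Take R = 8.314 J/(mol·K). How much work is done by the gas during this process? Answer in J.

n = P₁V₁/(RT₁) = 258×51.8/(8.314×510) = 3.15 mol.
Adiabatic: T₂/T₁ = (P₂/P₁)^((γ−1)/γ) ⇒ T₂ = 510×(6.71)^0.400 = 1090 K; V₂ = 16.5 L.
ΔU = nCvΔT = 3.15×12.5×(1090−510) = 22900 J.
Q = 0 for an adiabatic process, so W = −ΔU = -22900 J.

-22900 J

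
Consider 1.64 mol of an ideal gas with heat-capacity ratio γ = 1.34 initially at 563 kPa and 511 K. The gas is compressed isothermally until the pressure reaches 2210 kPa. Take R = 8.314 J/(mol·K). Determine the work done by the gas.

-9530 J

V₁ = nRT₁/P₁ = 1.64×8.314×511/563 = 12.4 L.
Isothermal: T stays 511 K; PV = const ⇒ V₂ = 3.15 L, P₂ = 2210 kPa.
W = nRT ln(V₂/V₁) = 1.64×8.314×511×ln(0.255) = -9530 J.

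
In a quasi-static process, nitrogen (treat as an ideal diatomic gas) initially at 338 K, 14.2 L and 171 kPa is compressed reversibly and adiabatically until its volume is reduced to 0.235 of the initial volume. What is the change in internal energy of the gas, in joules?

n = P₁V₁/(RT₁) = 171×14.2/(8.314×338) = 0.864 mol.
Adiabatic: TV^(γ−1) = const ⇒ T₂ = 338×(4.26)^0.400 = 603 K; PV^γ = const ⇒ P₂ = 1300 kPa.
For an ideal gas ΔU = nCvΔT with Cv = (5/2)R = 20.8 J/(mol·K).
ΔU = 0.864×20.8×(603−338) = 4760 J.

4760 J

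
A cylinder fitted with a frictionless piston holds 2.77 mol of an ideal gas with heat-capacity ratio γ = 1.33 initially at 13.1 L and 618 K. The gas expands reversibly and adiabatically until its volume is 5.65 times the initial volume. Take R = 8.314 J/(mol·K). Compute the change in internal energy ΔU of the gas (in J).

P₁ = nRT₁/V₁ = 2.77×8.314×618/13.1 = 1090 kPa.
Adiabatic: TV^(γ−1) = const ⇒ T₂ = 618×(0.177)^0.330 = 349 K; PV^γ = const ⇒ P₂ = 109 kPa.
For an ideal gas ΔU = nCvΔT with Cv = R/(γ−1) = 25.2 J/(mol·K).
ΔU = 2.77×25.2×(349−618) = -18800 J.

-18800 J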